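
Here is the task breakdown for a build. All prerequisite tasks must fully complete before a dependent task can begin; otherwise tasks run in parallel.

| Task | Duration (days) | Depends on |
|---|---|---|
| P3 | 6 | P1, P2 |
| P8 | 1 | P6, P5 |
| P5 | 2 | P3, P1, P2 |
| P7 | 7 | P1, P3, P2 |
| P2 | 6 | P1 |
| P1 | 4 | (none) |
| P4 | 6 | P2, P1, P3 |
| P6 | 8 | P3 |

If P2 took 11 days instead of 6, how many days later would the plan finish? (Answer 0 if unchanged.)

5

As given, the longest chain is P1→P2→P3→P6→P8 = 4+6+6+8+1 = 25, so the finish is 25 days.
Since P2 is critical, the +5 change carries straight to that chain (now 30 days).
The critical path is still P1→P2→P3→P6→P8; finish is now 30 days.
Change in finish: 30 − 25 = +5 days.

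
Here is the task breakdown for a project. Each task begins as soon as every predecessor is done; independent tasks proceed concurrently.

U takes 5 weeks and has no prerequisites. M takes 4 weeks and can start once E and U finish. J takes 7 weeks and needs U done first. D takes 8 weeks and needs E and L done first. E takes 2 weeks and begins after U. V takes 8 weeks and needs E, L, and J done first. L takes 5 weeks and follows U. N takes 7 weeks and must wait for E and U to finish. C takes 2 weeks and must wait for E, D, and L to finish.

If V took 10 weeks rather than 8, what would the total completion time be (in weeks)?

22

Critical path before the change: U→J→V = 5+7+8 = 20 giving 20 weeks.
V lies on that path, so at 10 weeks the path becomes 22 weeks.
The critical path is still U→J→V; finish is now 22 weeks.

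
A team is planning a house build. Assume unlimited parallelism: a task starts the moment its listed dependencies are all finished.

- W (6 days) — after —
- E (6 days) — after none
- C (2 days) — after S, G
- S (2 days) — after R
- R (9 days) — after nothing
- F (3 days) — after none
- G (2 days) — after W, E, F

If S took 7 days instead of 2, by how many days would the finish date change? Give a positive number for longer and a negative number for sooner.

5

Actual critical path: R→S→C = 9+2+2 = 13 ⇒ 13 days.
S is on the critical path; changing it to 7 makes that path 18 days.
No other chain overtakes it, so the finish is 18 days.
Change in finish: 18 − 13 = +5 days.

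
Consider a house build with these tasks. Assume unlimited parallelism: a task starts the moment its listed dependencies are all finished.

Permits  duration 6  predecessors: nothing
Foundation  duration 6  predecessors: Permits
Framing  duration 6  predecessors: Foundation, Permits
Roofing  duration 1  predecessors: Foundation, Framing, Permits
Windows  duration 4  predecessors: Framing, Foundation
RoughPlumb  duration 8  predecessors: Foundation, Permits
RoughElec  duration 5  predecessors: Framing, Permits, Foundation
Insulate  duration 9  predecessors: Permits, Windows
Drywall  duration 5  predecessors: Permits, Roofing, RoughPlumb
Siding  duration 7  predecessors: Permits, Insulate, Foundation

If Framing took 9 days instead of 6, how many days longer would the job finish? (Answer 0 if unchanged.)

The binding path is Permits→Foundation→Framing→Windows→Insulate→Siding = 6+6+6+4+9+7 = 38; finish at 38 days.
Since Framing is critical, the +3 change carries straight to that chain (now 41 days).
No other chain overtakes it, so the finish is 41 days.
Change in finish: 41 − 38 = +3 days.

3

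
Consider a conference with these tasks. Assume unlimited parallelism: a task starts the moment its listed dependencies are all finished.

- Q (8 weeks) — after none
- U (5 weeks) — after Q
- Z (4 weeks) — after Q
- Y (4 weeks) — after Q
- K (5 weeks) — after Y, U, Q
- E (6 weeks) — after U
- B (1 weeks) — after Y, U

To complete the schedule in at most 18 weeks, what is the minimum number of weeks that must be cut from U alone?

1

Current finish: 19 weeks; target: 18.
U is on every critical path, so each week cut from U cuts the finish by one (this holds down to a finish of 17).
Need 19 − 18 = 1 week off U → U becomes 4 weeks, finish becomes 18.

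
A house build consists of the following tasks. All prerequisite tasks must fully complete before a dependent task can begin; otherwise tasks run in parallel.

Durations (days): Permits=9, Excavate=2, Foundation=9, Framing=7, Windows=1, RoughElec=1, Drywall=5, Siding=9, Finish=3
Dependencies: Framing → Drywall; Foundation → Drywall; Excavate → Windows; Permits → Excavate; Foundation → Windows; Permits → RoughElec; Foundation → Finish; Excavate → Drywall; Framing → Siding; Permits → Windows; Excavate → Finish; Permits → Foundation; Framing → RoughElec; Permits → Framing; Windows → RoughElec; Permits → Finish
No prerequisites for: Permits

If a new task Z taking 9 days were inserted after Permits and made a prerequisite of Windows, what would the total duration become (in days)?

25

Originally the plan takes 25 days.
With Z inserted, Windows now waits for max(Excavate, Permits, Foundation, Z).
New critical path: Permits→Framing→Siding = 9+7+9 = 25 ⇒ 25 days.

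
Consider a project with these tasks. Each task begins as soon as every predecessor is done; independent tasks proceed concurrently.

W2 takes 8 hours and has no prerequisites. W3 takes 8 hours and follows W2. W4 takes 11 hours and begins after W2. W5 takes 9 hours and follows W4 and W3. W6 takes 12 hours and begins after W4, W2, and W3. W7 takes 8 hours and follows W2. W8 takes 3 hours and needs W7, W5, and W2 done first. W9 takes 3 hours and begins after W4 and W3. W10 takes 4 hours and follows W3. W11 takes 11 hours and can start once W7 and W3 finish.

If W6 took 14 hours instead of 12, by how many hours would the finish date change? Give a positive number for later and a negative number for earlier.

2

Critical path before the change: W2→W4→W6 = 8+11+12 = 31 giving 31 hours.
Since W6 is critical, the +2 change carries straight to that chain (now 33 hours).
The critical path is still W2→W4→W6; finish is now 33 hours.
Change in finish: 33 − 31 = +2 hours.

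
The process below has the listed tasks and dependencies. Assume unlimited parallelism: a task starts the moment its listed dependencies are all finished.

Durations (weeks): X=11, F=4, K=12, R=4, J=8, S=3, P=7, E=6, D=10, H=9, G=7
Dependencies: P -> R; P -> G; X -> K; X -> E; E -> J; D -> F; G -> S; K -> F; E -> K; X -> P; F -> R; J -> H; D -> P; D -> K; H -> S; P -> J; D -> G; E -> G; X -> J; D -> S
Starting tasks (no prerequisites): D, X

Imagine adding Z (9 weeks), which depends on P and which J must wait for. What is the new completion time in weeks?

Originally the job takes 38 weeks.
With Z inserted, J now waits for max(E, P, X, Z).
New critical path: X→P→Z→J→H→S = 11+7+9+8+9+3 = 47 ⇒ 47 weeks.

47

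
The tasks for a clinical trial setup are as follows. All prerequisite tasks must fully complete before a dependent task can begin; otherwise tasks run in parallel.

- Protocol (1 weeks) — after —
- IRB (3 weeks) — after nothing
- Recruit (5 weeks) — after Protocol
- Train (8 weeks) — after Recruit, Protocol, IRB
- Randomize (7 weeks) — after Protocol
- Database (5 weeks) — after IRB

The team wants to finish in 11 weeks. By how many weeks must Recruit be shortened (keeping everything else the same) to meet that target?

3

Current finish: 14 weeks; target: 11.
Recruit is on every critical path, so each week cut from Recruit cuts the finish by one (this holds down to a finish of 11).
Need 14 − 11 = 3 weeks off Recruit → Recruit becomes 2 weeks, finish becomes 11.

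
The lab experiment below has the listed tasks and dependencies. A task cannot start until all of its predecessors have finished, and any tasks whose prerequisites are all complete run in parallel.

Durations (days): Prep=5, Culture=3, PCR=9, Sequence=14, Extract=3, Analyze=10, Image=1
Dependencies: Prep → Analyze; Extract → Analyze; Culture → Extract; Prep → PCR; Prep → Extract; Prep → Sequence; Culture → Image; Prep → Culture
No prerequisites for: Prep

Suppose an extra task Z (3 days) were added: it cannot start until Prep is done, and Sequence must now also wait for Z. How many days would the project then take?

22

Originally the project takes 21 days.
With Z inserted, Sequence now waits for max(Prep, Z).
New critical path: Prep→Z→Sequence = 5+3+14 = 22 ⇒ 22 days.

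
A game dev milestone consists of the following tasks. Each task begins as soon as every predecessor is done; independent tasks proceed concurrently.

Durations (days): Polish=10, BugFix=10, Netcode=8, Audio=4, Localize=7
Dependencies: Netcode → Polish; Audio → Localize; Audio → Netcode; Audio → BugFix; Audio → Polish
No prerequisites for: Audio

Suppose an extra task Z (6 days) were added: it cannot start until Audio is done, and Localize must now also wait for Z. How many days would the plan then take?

22

Originally the plan takes 22 days.
With Z inserted, Localize now waits for max(Audio, Z).
New critical path: Audio→Netcode→Polish = 4+8+10 = 22 ⇒ 22 days.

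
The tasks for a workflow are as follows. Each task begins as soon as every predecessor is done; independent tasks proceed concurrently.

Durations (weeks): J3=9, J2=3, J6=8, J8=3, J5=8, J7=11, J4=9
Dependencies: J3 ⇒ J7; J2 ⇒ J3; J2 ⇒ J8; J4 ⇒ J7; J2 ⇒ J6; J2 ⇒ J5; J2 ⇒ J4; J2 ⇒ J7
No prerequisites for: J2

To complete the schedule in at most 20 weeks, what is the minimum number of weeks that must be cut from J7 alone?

Current finish: 23 weeks; target: 20.
J7 is on every critical path, so each week cut from J7 cuts the finish by one (this holds down to a finish of 13).
Need 23 − 20 = 3 weeks off J7 → J7 becomes 8 weeks, finish becomes 20.

3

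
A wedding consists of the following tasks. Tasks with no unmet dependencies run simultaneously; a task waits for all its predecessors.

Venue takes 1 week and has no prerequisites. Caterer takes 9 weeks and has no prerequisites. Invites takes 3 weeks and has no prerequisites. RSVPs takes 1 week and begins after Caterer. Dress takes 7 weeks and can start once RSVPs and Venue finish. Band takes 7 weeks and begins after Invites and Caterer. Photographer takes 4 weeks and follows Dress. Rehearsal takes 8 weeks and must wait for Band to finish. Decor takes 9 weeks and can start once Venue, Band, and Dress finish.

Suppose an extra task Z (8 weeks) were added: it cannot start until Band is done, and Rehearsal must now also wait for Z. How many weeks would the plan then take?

32

Originally the plan takes 26 weeks.
With Z inserted, Rehearsal now waits for max(Band, Z).
New critical path: Caterer→Band→Z→Rehearsal = 9+7+8+8 = 32 ⇒ 32 weeks.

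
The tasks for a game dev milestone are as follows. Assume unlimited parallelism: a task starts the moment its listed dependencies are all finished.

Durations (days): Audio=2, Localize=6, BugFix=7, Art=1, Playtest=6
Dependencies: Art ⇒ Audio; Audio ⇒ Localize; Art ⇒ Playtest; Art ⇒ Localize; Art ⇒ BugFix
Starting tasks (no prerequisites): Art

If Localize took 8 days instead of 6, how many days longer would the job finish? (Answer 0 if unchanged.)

2

Critical path before the change: Art→Audio→Localize = 1+2+6 = 9 giving 9 days.
Localize lies on that path, so at 8 days the path becomes 11 days.
The critical path is still Art→Audio→Localize; finish is now 11 days.
Change in finish: 11 − 9 = +2 days.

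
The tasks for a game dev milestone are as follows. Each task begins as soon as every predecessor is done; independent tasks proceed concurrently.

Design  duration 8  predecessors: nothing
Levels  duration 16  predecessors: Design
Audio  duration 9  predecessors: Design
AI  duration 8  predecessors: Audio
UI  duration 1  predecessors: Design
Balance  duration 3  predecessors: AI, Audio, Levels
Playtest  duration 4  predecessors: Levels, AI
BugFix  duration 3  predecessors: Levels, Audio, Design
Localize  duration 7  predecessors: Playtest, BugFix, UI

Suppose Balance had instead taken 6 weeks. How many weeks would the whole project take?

Actual critical path: Design→Audio→AI→Playtest→Localize = 8+9+8+4+7 = 36 ⇒ 36 weeks.
The longest path through Balance is only 28 weeks, so Balance has float 8.
No other chain overtakes it, so the finish is 36 weeks.

36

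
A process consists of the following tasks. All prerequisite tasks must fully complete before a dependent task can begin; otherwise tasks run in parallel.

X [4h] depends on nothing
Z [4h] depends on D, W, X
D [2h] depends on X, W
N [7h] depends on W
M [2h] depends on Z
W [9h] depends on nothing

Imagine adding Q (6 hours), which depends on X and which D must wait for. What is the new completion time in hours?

18

Originally the schedule takes 17 hours.
With Q inserted, D now waits for max(X, W, Q).
New critical path: X→Q→D→Z→M = 4+6+2+4+2 = 18 ⇒ 18 hours.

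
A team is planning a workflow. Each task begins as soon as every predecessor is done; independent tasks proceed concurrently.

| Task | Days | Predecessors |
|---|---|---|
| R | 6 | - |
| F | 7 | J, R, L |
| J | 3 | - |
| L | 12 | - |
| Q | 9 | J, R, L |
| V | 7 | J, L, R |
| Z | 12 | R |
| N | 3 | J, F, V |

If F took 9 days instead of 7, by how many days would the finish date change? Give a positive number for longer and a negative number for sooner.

2

Critical path before the change: L→F→N = 12+7+3 = 22 giving 22 days.
Since F is critical, the +2 change carries straight to that chain (now 24 days).
No other chain overtakes it, so the finish is 24 days.
Change in finish: 24 − 22 = +2 days.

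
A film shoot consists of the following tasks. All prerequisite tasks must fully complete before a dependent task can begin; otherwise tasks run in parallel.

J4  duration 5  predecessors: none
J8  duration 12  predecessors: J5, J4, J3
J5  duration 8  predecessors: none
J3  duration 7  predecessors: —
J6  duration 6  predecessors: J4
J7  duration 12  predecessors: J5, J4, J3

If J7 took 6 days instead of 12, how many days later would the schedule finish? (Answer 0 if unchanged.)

Critical path before the change: J5→J7 = 8+12 = 20 giving 20 days.
J7 is on the critical path; changing it to 6 makes that path 14 days.
The binding chain switches to J5→J8 = 8+12 = 20; finish 20 days.
Change in finish: 20 − 20 = +0 days.

0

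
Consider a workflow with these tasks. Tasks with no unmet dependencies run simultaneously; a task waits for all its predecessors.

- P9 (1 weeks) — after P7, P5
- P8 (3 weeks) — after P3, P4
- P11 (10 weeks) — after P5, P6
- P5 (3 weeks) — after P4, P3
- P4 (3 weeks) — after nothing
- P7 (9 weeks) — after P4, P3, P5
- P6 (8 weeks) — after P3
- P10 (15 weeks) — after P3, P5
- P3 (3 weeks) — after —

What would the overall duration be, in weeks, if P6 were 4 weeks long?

Critical path before the change: P3→P6→P11 = 3+8+10 = 21 giving 21 weeks.
Since P6 is critical, the -4 change carries straight to that chain (now 17 weeks).
The binding chain switches to P3→P5→P10 = 3+3+15 = 21; finish 21 weeks.

21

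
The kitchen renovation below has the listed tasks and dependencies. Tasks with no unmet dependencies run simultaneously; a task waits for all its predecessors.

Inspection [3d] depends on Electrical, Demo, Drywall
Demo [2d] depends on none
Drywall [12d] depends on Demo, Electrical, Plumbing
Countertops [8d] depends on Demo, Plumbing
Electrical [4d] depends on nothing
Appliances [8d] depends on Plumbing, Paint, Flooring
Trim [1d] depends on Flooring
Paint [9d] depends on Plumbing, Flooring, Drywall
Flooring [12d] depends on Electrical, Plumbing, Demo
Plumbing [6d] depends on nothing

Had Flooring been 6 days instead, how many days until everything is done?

As given, the longest chain is Plumbing→Flooring→Paint→Appliances = 6+12+9+8 = 35, so the finish is 35 days.
Since Flooring is critical, the -6 change carries straight to that chain (now 29 days).
Now Plumbing→Drywall→Paint→Appliances = 6+12+9+8 = 35 is longest, so the finish becomes 35 days.

35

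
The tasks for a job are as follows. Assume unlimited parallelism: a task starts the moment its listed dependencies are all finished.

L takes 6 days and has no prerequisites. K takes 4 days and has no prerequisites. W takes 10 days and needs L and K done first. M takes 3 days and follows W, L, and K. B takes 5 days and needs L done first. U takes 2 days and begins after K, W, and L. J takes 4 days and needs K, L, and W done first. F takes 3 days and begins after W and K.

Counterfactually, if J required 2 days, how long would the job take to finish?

Actual critical path: L→W→J = 6+10+4 = 20 ⇒ 20 days.
J lies on that path, so at 2 days the path becomes 18 days.
New critical path: L→W→M = 6+10+3 = 19 ⇒ 19 days.

19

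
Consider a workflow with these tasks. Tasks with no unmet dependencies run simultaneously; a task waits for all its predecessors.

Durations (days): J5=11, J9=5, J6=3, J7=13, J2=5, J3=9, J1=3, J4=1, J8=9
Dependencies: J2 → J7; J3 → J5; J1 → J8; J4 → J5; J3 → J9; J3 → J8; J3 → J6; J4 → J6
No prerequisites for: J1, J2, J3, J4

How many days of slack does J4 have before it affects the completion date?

8

Critical path: J3→J5 = 9+11 = 20, so the finish is 20 days.
J4 finishes as early as 1 and must finish by 9.
So J4 can slip 9 − 1 = 8 days.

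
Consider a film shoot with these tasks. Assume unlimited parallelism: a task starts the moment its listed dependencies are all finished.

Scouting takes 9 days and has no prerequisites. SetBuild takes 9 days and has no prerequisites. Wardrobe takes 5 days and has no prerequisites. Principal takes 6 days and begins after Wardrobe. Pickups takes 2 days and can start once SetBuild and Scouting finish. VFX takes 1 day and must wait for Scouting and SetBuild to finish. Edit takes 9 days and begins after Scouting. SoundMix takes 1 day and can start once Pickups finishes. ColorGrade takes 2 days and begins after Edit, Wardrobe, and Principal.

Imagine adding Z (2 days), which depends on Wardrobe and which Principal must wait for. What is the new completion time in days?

20

Originally the plan takes 20 days.
With Z inserted, Principal now waits for max(Wardrobe, Z).
New critical path: Scouting→Edit→ColorGrade = 9+9+2 = 20 ⇒ 20 days.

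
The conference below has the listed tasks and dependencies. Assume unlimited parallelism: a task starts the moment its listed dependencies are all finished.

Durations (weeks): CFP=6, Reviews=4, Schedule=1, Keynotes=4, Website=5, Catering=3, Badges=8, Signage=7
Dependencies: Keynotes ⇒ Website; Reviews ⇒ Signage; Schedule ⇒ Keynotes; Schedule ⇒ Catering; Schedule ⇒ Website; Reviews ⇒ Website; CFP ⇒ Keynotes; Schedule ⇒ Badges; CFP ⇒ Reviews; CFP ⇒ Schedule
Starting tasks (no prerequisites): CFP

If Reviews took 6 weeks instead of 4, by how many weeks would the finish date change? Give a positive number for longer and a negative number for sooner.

Baseline: CFP→Reviews→Signage = 6+4+7 = 17 → 17 weeks.
Reviews is on the critical path; changing it to 6 makes that path 19 weeks.
That remains the longest chain; total 19 weeks.
Change in finish: 19 − 17 = +2 weeks.

2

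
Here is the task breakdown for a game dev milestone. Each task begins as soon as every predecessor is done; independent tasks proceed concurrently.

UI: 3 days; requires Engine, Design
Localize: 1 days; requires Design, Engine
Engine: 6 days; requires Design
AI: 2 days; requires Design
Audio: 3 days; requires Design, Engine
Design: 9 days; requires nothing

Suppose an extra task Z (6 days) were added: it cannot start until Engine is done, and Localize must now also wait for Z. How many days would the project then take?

22

Originally the project takes 18 days.
With Z inserted, Localize now waits for max(Design, Engine, Z).
New critical path: Design→Engine→Z→Localize = 9+6+6+1 = 22 ⇒ 22 days.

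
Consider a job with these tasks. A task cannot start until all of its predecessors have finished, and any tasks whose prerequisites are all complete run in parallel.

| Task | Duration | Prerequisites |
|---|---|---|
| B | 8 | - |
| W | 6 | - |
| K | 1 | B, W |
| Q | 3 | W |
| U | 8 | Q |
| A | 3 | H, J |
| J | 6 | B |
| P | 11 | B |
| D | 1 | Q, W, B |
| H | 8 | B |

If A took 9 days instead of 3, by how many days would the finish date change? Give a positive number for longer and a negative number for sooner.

Actual critical path: B→H→A = 8+8+3 = 19 ⇒ 19 days.
Since A is critical, the +6 change carries straight to that chain (now 25 days).
That remains the longest chain; total 25 days.
Change in finish: 25 − 19 = +6 days.

6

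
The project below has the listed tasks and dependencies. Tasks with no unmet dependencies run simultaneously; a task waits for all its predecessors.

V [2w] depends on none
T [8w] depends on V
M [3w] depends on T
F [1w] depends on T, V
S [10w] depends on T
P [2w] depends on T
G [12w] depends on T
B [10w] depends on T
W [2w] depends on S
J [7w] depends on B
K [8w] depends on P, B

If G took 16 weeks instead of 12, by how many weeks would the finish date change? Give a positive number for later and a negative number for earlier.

0

Baseline: V→T→B→K = 2+8+10+8 = 28 → 28 weeks.
The longest path through G is only 22 weeks, so G has float 6.
That remains the longest chain; total 28 weeks.
Change in finish: 28 − 28 = +0 weeks.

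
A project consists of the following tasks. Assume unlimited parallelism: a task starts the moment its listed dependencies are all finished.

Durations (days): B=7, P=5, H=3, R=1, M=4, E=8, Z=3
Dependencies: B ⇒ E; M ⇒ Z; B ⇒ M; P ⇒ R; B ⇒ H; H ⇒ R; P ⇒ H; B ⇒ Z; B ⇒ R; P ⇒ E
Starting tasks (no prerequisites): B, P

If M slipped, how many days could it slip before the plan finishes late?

The longest chain is B→E = 7+8 = 15; overall finish 15 days.
M finishes as early as 11 and must finish by 12.
So M can slip 12 − 11 = 1 day.

1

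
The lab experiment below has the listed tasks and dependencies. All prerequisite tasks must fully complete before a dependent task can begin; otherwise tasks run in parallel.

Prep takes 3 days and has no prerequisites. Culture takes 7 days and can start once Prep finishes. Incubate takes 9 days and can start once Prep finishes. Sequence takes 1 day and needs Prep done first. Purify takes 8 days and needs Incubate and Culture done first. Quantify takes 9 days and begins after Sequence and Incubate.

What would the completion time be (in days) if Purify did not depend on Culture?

Original critical path: Prep→Incubate→Quantify = 3+9+9 = 21 ⇒ 21 days.
Dropping Culture→Purify doesn't change Purify's earliest start (12); another predecessor still binds.
New critical path: Prep→Incubate→Quantify = 3+9+9 = 21 ⇒ 21 days.

21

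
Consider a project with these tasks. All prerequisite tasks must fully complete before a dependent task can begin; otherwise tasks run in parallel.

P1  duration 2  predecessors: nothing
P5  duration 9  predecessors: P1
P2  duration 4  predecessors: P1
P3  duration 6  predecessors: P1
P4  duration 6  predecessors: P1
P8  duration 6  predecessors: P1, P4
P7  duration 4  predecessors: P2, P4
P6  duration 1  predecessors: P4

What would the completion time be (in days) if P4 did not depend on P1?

12

With the dependency in place, P1→P4→P8 = 2+6+6 = 14 sets the finish at 14 days.
Without P1→P4, P4's earliest start moves from 2 to 0.
After: P4→P8 = 6+6 = 12 → 12 days.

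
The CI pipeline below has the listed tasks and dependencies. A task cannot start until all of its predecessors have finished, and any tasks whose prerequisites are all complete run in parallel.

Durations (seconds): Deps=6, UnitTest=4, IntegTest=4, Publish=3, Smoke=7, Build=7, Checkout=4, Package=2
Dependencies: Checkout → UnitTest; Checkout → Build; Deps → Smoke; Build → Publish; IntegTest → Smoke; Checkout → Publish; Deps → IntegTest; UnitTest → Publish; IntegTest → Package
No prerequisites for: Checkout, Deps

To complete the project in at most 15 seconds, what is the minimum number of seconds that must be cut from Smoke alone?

2

Current finish: 17 seconds; target: 15.
Smoke is on every critical path, so each second cut from Smoke cuts the finish by one (this holds down to a finish of 14).
Need 17 − 15 = 2 seconds off Smoke → Smoke becomes 5 seconds, finish becomes 15.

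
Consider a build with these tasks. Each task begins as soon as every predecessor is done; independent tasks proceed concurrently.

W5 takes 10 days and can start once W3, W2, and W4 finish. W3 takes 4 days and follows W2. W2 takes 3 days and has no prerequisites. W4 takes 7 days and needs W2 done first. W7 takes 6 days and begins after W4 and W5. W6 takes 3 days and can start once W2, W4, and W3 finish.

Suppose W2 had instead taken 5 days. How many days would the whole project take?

28

As given, the longest chain is W2→W4→W5→W7 = 3+7+10+6 = 26, so the finish is 26 days.
W2 is on the critical path; changing it to 5 makes that path 28 days.
No other chain overtakes it, so the finish is 28 days.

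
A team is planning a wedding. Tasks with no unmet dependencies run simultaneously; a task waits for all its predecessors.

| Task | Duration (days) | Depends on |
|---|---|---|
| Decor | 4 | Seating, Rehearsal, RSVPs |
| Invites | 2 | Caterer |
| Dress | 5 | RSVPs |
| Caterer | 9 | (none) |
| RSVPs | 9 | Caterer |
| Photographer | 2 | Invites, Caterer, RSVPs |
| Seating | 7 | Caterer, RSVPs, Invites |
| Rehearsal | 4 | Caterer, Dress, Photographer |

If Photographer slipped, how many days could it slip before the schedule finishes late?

3

Critical path: Caterer→RSVPs→Dress→Rehearsal→Decor = 9+9+5+4+4 = 31, so the finish is 31 days.
Longest path through Photographer: 28 days (earliest finish 20, latest finish 23).
So Photographer can slip 23 − 20 = 3 days.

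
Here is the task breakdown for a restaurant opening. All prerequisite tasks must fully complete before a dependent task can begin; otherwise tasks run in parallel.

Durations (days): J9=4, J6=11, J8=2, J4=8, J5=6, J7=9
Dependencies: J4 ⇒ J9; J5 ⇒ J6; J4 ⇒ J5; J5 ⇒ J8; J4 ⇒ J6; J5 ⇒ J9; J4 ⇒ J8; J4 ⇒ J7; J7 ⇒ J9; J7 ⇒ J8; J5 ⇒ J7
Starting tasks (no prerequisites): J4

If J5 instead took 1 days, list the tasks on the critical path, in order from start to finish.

J4, J5, J7, J9

Actual critical path: J4→J5→J7→J9 = 8+6+9+4 = 27 ⇒ 27 days.
Since J5 is critical, the -5 change carries straight to that chain (now 22 days).
The critical path is still J4→J5→J7→J9; finish is now 22 days.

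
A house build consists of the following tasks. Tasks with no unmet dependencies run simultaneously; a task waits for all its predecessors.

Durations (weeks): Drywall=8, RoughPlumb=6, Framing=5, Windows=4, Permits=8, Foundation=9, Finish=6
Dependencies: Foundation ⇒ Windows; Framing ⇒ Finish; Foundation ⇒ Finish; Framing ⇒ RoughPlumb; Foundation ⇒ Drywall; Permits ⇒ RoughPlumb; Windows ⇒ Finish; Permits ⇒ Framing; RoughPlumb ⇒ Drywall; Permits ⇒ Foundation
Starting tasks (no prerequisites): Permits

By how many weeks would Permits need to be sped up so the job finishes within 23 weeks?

4

Current finish: 27 weeks; target: 23.
Permits is on every critical path, so each week cut from Permits cuts the finish by one (this holds down to a finish of 20).
Need 27 − 23 = 4 weeks off Permits → Permits becomes 4 weeks, finish becomes 23.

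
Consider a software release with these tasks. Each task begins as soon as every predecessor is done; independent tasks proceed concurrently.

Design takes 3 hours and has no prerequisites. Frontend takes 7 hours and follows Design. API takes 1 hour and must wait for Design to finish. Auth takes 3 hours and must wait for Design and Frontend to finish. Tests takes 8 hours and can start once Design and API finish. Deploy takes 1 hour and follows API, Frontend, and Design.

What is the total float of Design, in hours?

Design→Frontend→Auth = 3+7+3 = 13 sets the makespan at 13 hours.
Design finishes as early as 3 and must finish by 3.
So Design can slip 3 − 3 = 0 hours.

0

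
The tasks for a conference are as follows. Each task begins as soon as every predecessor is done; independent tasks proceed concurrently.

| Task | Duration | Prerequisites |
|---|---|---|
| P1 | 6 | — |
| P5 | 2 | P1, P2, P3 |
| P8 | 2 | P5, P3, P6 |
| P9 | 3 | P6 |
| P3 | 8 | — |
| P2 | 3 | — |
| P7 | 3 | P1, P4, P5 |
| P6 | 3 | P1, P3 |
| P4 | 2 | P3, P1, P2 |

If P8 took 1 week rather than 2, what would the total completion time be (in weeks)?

14

As given, the longest chain is P3→P6→P9 = 8+3+3 = 14, so the finish is 14 weeks.
P8 is off the critical path — its longest chain is 13 weeks, giving 1 of slack.
No other chain overtakes it, so the finish is 14 weeks.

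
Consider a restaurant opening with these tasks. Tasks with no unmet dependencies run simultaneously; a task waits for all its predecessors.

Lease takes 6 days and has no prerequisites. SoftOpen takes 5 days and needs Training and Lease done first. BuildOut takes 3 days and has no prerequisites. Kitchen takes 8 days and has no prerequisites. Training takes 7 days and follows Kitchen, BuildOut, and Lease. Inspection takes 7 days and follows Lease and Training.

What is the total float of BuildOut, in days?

Kitchen→Training→Inspection = 8+7+7 = 22 sets the makespan at 22 days.
The longest chain containing BuildOut totals 17 days.
So BuildOut can slip 8 − 3 = 5 days.

5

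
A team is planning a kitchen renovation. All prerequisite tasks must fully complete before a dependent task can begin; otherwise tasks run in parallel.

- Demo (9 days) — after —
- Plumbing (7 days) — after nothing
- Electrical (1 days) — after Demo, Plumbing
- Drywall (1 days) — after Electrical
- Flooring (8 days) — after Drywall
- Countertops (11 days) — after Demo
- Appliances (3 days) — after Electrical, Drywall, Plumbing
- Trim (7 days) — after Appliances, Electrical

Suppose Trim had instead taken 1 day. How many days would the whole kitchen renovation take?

As given, the longest chain is Demo→Electrical→Drywall→Appliances→Trim = 9+1+1+3+7 = 21, so the finish is 21 days.
Trim lies on that path, so at 1 day the path becomes 15 days.
New critical path: Demo→Countertops = 9+11 = 20 ⇒ 20 days.

20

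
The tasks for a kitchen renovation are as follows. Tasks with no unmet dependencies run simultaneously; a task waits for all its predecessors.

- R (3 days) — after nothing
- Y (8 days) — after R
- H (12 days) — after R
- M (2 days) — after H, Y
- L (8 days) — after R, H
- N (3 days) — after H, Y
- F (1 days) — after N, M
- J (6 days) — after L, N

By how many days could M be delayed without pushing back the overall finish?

The longest chain is R→H→L→J = 3+12+8+6 = 29; overall finish 29 days.
Longest path through M: 18 days (earliest finish 17, latest finish 28).
So M can slip 28 − 17 = 11 days.

11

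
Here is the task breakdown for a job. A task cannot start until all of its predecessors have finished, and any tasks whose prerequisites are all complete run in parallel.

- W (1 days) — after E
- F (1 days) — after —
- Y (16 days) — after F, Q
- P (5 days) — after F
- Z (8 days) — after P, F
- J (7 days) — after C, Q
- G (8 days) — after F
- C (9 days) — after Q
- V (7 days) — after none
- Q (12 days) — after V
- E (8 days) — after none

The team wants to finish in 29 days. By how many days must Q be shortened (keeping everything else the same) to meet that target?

6

Current finish: 35 days; target: 29.
Q is on every critical path, so each day cut from Q cuts the finish by one (this holds down to a finish of 24).
Need 35 − 29 = 6 days off Q → Q becomes 6 days, finish becomes 29.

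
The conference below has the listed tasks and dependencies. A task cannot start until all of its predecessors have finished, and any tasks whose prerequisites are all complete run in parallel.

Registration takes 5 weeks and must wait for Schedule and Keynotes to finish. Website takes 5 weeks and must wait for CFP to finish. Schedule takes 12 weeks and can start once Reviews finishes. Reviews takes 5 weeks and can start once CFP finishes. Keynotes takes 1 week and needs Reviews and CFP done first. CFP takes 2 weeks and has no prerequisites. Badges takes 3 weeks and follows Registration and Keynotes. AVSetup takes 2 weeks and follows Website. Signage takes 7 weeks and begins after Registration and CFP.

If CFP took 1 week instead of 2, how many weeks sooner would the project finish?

1

Baseline: CFP→Reviews→Schedule→Registration→Signage = 2+5+12+5+7 = 31 → 31 weeks.
Since CFP is critical, the -1 change carries straight to that chain (now 30 weeks).
The critical path is still CFP→Reviews→Schedule→Registration→Signage; finish is now 30 weeks.
Change in finish: 30 − 31 = -1 weeks.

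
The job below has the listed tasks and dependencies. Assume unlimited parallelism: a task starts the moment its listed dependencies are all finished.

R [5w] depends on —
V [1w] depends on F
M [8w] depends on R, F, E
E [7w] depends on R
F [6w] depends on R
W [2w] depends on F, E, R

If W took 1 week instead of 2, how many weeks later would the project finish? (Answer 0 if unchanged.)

0

As given, the longest chain is R→E→M = 5+7+8 = 20, so the finish is 20 weeks.
W has 6 weeks of float (longest path through it is 14).
The critical path is still R→E→M; finish is now 20 weeks.
Change in finish: 20 − 20 = +0 weeks.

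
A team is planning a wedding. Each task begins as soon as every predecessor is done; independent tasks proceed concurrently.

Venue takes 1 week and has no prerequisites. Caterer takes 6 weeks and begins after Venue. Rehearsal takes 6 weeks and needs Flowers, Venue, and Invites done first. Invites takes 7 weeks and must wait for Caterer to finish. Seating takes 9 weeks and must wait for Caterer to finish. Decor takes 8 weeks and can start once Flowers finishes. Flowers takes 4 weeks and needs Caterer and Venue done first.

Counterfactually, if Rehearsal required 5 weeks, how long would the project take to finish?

Baseline: Venue→Caterer→Invites→Rehearsal = 1+6+7+6 = 20 → 20 weeks.
Rehearsal is on the critical path; changing it to 5 makes that path 19 weeks.
No other chain overtakes it, so the finish is 19 weeks.

19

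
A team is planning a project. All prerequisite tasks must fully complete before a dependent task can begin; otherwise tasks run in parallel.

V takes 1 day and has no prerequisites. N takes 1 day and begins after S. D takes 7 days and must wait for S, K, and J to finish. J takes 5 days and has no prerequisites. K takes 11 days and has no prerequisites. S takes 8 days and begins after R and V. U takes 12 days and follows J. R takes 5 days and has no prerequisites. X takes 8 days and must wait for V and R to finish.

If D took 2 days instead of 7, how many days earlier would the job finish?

3

Baseline: R→S→D = 5+8+7 = 20 → 20 days.
Since D is critical, the -5 change carries straight to that chain (now 15 days).
Now J→U = 5+12 = 17 is longest, so the finish becomes 17 days.
Change in finish: 17 − 20 = -3 days.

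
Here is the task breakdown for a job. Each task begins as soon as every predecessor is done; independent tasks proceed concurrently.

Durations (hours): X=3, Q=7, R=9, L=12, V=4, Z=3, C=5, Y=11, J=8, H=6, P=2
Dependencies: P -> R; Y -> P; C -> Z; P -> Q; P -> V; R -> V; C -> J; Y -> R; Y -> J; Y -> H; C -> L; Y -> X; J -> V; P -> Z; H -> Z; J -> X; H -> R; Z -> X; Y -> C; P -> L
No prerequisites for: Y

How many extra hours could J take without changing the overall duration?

2

Critical path: Y→H→R→V = 11+6+9+4 = 30, so the finish is 30 hours.
The longest chain containing J totals 28 hours.
So J can slip 26 − 24 = 2 hours.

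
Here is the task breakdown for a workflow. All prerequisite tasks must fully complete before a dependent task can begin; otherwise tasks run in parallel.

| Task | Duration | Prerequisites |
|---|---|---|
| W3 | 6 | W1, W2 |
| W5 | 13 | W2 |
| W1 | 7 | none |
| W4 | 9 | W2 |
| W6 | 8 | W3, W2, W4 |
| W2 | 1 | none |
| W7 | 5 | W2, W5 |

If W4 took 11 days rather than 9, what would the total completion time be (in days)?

21

As given, the longest chain is W1→W3→W6 = 7+6+8 = 21, so the finish is 21 days.
The longest path through W4 is only 18 days, so W4 has float 3.
The critical path is still W1→W3→W6; finish is now 21 days.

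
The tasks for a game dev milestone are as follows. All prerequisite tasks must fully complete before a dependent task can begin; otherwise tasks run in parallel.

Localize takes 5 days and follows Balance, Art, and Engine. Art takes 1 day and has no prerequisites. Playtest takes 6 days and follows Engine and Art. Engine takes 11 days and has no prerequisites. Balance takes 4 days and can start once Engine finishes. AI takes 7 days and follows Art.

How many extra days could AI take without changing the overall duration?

12

Critical path: Engine→Balance→Localize = 11+4+5 = 20, so the finish is 20 days.
AI finishes as early as 8 and must finish by 20.
Slack of AI = 13 − 1 = 12 days.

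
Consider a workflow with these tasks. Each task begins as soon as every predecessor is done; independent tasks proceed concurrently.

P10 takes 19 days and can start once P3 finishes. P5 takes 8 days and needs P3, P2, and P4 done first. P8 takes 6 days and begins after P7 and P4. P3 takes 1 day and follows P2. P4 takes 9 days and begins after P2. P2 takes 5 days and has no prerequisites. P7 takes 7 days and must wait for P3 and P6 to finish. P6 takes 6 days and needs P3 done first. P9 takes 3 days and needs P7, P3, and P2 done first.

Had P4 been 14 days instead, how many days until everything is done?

27

As given, the longest chain is P2→P3→P6→P7→P8 = 5+1+6+7+6 = 25, so the finish is 25 days.
P4 is off the critical path — its longest chain is 22 days, giving 3 of slack.
The binding chain switches to P2→P4→P5 = 5+14+8 = 27; finish 27 days.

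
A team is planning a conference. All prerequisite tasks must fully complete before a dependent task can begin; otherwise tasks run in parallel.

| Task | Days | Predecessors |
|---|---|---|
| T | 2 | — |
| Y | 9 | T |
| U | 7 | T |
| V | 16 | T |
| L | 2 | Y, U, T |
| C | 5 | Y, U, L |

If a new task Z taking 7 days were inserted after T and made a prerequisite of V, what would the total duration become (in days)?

25

Originally the conference takes 18 days.
With Z inserted, V now waits for max(T, Z).
New critical path: T→Z→V = 2+7+16 = 25 ⇒ 25 days.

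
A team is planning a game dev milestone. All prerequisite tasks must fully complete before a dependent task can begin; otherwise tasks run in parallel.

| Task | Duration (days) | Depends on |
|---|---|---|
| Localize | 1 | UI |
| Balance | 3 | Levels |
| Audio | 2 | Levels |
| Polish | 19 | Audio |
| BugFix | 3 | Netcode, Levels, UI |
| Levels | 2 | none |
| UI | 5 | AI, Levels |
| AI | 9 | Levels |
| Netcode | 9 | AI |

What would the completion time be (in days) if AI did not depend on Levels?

Original critical path: Levels→Audio→Polish = 2+2+19 = 23 ⇒ 23 days.
Without Levels→AI, AI's earliest start moves from 2 to 0.
The longest chain is now Levels→Audio→Polish = 2+2+19 = 23, so the project takes 23 days.

23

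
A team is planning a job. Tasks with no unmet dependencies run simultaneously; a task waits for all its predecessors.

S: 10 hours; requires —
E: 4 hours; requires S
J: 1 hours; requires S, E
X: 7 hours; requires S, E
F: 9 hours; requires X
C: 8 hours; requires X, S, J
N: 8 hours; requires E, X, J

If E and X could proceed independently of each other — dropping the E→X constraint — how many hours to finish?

26

Original critical path: S→E→X→F = 10+4+7+9 = 30 ⇒ 30 hours.
Without E→X, X's earliest start moves from 14 to 10.
The longest chain is now S→X→F = 10+7+9 = 26, so the plan takes 26 hours.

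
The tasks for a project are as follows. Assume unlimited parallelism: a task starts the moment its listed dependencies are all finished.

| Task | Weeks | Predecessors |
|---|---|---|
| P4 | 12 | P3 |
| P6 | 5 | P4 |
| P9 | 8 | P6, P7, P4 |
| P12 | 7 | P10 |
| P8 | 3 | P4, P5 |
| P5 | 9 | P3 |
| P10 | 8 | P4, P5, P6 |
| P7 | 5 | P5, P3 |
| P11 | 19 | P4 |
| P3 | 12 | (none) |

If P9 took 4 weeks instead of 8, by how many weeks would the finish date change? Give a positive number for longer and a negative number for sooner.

0

As given, the longest chain is P3→P4→P6→P10→P12 = 12+12+5+8+7 = 44, so the finish is 44 weeks.
The longest path through P9 is only 37 weeks, so P9 has float 7.
That remains the longest chain; total 44 weeks.
Change in finish: 44 − 44 = +0 weeks.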